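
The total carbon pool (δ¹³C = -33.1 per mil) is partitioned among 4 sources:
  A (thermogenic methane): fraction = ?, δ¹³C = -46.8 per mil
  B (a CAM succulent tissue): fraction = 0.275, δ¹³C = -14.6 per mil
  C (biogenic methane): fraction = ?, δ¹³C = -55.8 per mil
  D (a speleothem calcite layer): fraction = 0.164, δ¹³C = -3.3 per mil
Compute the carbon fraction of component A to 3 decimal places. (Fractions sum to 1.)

0.307

Let f_A and f_C be the unknown fractions; fractions sum to 1 so f_A + f_C = 0.561.
Mass balance: Σ fᵢ·δᵢ = δ_bulk ⇒ f_A·(-46.8) + f_C·(-55.8) = -33.1 − (-4.556) = -28.544
Substitute f_C = 0.561 − f_A:
f_A·(-46.8 − -55.8) = -28.544 − 0.561×(-55.8) = 2.760
f_A = 2.760 / 9.0 = 0.3067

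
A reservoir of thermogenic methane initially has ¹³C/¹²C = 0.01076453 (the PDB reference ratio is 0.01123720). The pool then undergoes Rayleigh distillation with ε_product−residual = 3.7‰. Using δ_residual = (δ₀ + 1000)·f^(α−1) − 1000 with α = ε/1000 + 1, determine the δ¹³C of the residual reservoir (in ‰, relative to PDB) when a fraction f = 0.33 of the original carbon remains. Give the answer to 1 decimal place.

δ₀ = (0.01076453/0.01123720 − 1)×1000 = (0.957937 − 1)×1000 = -42.063‰
α − 1 = ε/1000 = 0.0037
f^(α−1) = 0.33^(0.0037) = 0.995906
δ_res = (-42.063 + 1000) × 0.995906 − 1000 = 954.016 − 1000 = -45.98‰

-46.0‰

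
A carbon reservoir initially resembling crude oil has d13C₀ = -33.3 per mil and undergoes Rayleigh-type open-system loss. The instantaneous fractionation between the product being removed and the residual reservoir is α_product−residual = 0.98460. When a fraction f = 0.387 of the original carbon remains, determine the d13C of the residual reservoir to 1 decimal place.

Rayleigh residual: δ_res = (δ₀ + 1000)·f^(α−1) − 1000
α − 1 = -0.01540
f^(α−1) = 0.387^(-0.01540) = 1.014727
δ_res = (-33.3 + 1000) × 1.014727 − 1000 = 980.937 − 1000 = -19.06 per mil

-19.1 per mil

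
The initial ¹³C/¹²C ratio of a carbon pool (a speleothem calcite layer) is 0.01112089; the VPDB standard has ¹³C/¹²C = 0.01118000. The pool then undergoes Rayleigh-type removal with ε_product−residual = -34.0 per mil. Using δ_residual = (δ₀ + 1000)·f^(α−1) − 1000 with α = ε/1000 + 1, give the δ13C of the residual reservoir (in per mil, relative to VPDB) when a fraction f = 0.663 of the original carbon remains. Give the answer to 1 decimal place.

8.7 per mil

δ₀ = (0.01112089/0.01118000 − 1)×1000 = (0.994713 − 1)×1000 = -5.287 per mil
α − 1 = ε/1000 = -0.0340
f^(α−1) = 0.663^(-0.0340) = 1.014071
δ_res = (-5.287 + 1000) × 1.014071 − 1000 = 1008.710 − 1000 = 8.71 per mil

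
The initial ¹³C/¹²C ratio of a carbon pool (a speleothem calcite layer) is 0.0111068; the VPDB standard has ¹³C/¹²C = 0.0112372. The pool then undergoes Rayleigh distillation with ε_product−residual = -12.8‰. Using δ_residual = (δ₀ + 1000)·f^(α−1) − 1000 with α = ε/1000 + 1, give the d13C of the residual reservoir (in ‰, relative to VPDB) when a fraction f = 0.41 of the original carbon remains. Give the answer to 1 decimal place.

-0.3‰

δ₀ = (0.0111068/0.0112372 − 1)×1000 = (0.988396 − 1)×1000 = -11.604‰
α − 1 = ε/1000 = -0.0128
f^(α−1) = 0.41^(-0.0128) = 1.011478
δ_res = (-11.604 + 1000) × 1.011478 − 1000 = 999.740 − 1000 = -0.26‰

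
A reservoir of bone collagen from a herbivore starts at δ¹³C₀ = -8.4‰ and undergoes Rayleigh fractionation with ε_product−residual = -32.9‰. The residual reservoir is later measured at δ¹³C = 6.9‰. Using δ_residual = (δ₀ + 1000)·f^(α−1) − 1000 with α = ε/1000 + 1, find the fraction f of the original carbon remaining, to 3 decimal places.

α − 1 = ε/1000 = -0.0329
(δ_res + 1000)/(δ₀ + 1000) = (6.9 + 1000)/(-8.4 + 1000) = 1006.9/991.6 = 1.015430
f = 1.015430^(1/-0.0329) = exp(ln(1.015430)/-0.0329) = exp(0.01531/-0.0329)
f = exp(-0.4654) = 0.6279

0.628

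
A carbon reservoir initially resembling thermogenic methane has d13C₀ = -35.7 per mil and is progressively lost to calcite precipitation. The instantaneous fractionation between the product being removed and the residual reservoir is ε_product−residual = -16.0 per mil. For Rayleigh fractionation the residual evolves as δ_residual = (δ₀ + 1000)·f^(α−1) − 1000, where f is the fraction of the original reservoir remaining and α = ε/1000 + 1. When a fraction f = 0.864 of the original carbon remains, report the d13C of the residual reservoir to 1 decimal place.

-33.4 per mil

Rayleigh residual: δ_res = (δ₀ + 1000)·f^(α−1) − 1000
α = ε/1000 + 1 = 0.98400, so α − 1 = -0.01600
f^(α−1) = 0.864^(-0.01600) = 1.002342
δ_res = (-35.7 + 1000) × 1.002342 − 1000 = 966.558 − 1000 = -33.44 per mil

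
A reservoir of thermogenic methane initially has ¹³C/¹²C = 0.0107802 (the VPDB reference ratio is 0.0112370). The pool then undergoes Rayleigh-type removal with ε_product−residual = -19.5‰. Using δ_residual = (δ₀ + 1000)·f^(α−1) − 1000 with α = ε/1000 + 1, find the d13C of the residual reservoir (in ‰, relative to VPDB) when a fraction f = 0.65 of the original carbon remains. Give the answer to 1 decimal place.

-32.6‰

δ₀ = (0.0107802/0.0112370 − 1)×1000 = (0.959349 − 1)×1000 = -40.651‰
α − 1 = ε/1000 = -0.0195
f^(α−1) = 0.65^(-0.0195) = 1.008436
δ_res = (-40.651 + 1000) × 1.008436 − 1000 = 967.441 − 1000 = -32.56‰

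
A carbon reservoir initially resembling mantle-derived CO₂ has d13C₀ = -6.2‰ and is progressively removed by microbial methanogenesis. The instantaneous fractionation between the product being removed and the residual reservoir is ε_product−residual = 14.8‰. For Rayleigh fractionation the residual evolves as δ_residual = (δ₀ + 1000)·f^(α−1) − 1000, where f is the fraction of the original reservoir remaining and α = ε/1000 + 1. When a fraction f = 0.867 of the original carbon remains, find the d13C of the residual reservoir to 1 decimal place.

-8.3‰

Rayleigh residual: δ_res = (δ₀ + 1000)·f^(α−1) − 1000
α = ε/1000 + 1 = 1.01480, so α − 1 = 0.01480
f^(α−1) = 0.867^(0.01480) = 0.997890
δ_res = (-6.2 + 1000) × 0.997890 − 1000 = 991.703 − 1000 = -8.30‰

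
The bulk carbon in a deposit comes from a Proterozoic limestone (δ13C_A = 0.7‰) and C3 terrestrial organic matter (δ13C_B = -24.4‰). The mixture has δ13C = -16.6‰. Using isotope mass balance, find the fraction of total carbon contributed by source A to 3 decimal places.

δ_mix = f_A·δ_A + (1 − f_A)·δ_B  ⇒  f_A = (δ_mix − δ_B)/(δ_A − δ_B)
f_A = (-16.6 − (-24.4)) / (0.7 − (-24.4))
f_A = 7.8 / 25.1 = 0.3108

0.311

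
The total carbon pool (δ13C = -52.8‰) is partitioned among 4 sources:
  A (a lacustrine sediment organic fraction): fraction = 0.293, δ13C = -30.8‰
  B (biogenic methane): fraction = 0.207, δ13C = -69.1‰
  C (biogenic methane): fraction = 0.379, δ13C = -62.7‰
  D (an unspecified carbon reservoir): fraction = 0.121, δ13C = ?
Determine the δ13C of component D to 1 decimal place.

-47.2‰

Isotope mass balance: δ_bulk = Σ fᵢ·δᵢ.
-52.8 = 0.293×(-30.8) + 0.207×(-69.1) + 0.379×(-62.7) + 0.121×δ_D
0.121·δ_D = -52.8 − (-47.091) = -5.709
δ_D = -5.709 / 0.121 = -47.18‰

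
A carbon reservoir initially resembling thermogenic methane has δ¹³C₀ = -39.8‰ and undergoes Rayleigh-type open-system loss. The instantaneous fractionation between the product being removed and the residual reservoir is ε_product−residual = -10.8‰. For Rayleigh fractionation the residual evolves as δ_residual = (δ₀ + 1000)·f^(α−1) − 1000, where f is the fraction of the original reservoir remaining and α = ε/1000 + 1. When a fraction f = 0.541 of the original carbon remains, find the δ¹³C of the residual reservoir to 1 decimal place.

-33.4‰

Rayleigh residual: δ_res = (δ₀ + 1000)·f^(α−1) − 1000
α = ε/1000 + 1 = 0.98920, so α − 1 = -0.01080
f^(α−1) = 0.541^(-0.01080) = 1.006657
δ_res = (-39.8 + 1000) × 1.006657 − 1000 = 966.592 − 1000 = -33.41‰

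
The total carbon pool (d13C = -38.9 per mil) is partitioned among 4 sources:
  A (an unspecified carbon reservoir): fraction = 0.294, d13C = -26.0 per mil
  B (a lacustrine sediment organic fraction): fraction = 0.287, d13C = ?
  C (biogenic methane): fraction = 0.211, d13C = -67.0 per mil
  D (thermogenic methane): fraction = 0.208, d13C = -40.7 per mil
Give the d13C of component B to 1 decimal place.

Isotope mass balance: δ_bulk = Σ fᵢ·δᵢ.
-38.9 = 0.294×(-26.0) + 0.287×δ_B + 0.211×(-67.0) + 0.208×(-40.7)
0.287·δ_B = -38.9 − (-30.247) = -8.653
δ_B = -8.653 / 0.287 = -30.15 per mil

-30.2 per mil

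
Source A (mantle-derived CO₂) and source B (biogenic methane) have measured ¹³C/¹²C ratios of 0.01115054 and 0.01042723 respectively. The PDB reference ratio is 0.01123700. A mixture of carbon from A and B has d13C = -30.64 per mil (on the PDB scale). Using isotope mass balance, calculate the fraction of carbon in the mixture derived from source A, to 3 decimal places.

0.644

δ_A = (0.01115054/0.01123700 − 1)×1000 = (0.992306 − 1)×1000 = -7.694 per mil
δ_B = (0.01042723/0.01123700 − 1)×1000 = (0.927937 − 1)×1000 = -72.063 per mil
f_A = (δ_mix − δ_B)/(δ_A − δ_B) = (-30.64 − (-72.063))/(-7.694 − (-72.063))
f_A = 41.423 / 64.369 = 0.6435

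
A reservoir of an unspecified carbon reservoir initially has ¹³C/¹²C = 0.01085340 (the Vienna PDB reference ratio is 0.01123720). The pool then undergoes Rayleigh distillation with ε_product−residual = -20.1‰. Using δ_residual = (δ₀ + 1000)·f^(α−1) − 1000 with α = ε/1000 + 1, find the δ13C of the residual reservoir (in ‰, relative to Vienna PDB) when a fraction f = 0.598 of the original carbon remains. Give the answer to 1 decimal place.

-24.1‰

δ₀ = (0.01085340/0.01123720 − 1)×1000 = (0.965846 − 1)×1000 = -34.154‰
α − 1 = ε/1000 = -0.0201
f^(α−1) = 0.598^(-0.0201) = 1.010388
δ_res = (-34.154 + 1000) × 1.010388 − 1000 = 975.879 − 1000 = -24.12‰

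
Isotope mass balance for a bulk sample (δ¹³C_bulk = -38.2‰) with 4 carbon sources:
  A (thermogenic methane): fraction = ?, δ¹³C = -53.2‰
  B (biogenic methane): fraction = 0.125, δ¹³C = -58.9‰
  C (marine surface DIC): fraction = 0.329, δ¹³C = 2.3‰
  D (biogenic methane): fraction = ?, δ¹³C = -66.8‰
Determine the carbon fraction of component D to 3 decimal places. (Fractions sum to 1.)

Let f_D and f_A be the unknown fractions; fractions sum to 1 so f_D + f_A = 0.546.
Mass balance: Σ fᵢ·δᵢ = δ_bulk ⇒ f_D·(-66.8) + f_A·(-53.2) = -38.2 − (-6.606) = -31.594
Substitute f_A = 0.546 − f_D:
f_D·(-66.8 − -53.2) = -31.594 − 0.546×(-53.2) = -2.547
f_D = -2.547 / -13.6 = 0.1873

0.187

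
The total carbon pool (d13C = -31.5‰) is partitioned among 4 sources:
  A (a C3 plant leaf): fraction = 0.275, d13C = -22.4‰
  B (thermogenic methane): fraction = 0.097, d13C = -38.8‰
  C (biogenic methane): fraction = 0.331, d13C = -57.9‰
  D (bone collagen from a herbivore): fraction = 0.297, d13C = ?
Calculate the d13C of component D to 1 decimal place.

Isotope mass balance: δ_bulk = Σ fᵢ·δᵢ.
-31.5 = 0.275×(-22.4) + 0.097×(-38.8) + 0.331×(-57.9) + 0.297×δ_D
0.297·δ_D = -31.5 − (-29.088) = -2.412
δ_D = -2.412 / 0.297 = -8.12‰

-8.1‰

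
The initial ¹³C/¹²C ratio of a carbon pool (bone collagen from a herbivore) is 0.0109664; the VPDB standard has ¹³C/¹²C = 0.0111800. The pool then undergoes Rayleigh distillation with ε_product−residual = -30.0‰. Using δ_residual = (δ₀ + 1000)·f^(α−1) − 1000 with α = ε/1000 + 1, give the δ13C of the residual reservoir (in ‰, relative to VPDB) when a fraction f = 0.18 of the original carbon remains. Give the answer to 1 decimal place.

δ₀ = (0.0109664/0.0111800 − 1)×1000 = (0.980894 − 1)×1000 = -19.106‰
α − 1 = ε/1000 = -0.0300
f^(α−1) = 0.18^(-0.0300) = 1.052790
δ_res = (-19.106 + 1000) × 1.052790 − 1000 = 1032.676 − 1000 = 32.68‰

32.7‰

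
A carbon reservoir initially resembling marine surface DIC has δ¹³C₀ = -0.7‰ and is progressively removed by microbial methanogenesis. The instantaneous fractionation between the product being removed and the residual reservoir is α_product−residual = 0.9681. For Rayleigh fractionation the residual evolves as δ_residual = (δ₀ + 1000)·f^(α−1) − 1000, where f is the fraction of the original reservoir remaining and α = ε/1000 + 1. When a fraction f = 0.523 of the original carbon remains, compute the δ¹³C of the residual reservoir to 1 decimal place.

20.2‰

Rayleigh residual: δ_res = (δ₀ + 1000)·f^(α−1) − 1000
α − 1 = -0.03190
f^(α−1) = 0.523^(-0.03190) = 1.020892
δ_res = (-0.7 + 1000) × 1.020892 − 1000 = 1020.177 − 1000 = 20.18‰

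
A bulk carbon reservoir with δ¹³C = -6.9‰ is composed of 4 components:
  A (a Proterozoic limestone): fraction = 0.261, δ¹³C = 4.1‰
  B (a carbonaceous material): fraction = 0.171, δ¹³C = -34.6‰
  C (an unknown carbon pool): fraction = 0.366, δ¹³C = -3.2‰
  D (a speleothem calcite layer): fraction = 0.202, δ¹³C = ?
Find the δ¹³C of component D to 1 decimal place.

-4.4‰

Isotope mass balance: δ_bulk = Σ fᵢ·δᵢ.
-6.9 = 0.261×(4.1) + 0.171×(-34.6) + 0.366×(-3.2) + 0.202×δ_D
0.202·δ_D = -6.9 − (-6.018) = -0.882
δ_D = -0.882 / 0.202 = -4.37‰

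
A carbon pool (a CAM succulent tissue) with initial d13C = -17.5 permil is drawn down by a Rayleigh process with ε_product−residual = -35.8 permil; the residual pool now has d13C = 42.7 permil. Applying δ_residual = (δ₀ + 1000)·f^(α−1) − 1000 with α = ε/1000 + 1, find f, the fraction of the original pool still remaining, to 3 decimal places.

α − 1 = ε/1000 = -0.0358
(δ_res + 1000)/(δ₀ + 1000) = (42.7 + 1000)/(-17.5 + 1000) = 1042.7/982.5 = 1.061272
f = 1.061272^(1/-0.0358) = exp(ln(1.061272)/-0.0358) = exp(0.05947/-0.0358)
f = exp(-1.6611) = 0.1899

0.190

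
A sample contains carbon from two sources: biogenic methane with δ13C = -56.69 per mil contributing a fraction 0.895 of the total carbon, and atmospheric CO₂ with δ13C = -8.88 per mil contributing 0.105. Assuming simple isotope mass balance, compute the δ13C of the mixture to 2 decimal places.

δ_mix = f_A·δ_A + f_B·δ_B
δ_mix = 0.895 × (-56.69) + 0.105 × (-8.88)
δ_mix = -50.738 + -0.932 = -51.670 per mil

-51.67 per mil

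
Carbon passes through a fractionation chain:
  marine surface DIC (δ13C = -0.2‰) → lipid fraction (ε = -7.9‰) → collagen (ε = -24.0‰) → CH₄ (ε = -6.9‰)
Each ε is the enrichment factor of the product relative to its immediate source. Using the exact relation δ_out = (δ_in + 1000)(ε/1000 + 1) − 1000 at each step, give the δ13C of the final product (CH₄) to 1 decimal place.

-38.6‰

step 1: δ = (-0.20 + 1000)·(-7.9/1000 + 1) − 1000 = -8.10‰
step 2: δ = (-8.10 + 1000)·(-24.0/1000 + 1) − 1000 = -31.90‰
step 3: δ = (-31.90 + 1000)·(-6.9/1000 + 1) − 1000 = -38.58‰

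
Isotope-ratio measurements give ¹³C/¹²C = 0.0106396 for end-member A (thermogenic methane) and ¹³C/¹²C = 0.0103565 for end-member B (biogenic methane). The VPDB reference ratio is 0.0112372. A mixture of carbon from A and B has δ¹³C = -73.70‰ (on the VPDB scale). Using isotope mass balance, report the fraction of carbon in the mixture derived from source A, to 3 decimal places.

0.186

δ_A = (0.0106396/0.0112372 − 1)×1000 = (0.946819 − 1)×1000 = -53.181‰
δ_B = (0.0103565/0.0112372 − 1)×1000 = (0.921626 − 1)×1000 = -78.374‰
f_A = (δ_mix − δ_B)/(δ_A − δ_B) = (-73.70 − (-78.374))/(-53.181 − (-78.374))
f_A = 4.674 / 25.193 = 0.1855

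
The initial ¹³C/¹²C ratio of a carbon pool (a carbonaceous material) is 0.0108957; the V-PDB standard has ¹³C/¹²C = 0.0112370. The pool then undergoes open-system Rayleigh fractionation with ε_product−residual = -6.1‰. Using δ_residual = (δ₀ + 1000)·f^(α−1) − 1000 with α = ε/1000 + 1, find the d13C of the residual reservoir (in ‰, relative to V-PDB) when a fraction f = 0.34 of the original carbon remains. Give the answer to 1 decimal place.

-24.0‰

δ₀ = (0.0108957/0.0112370 − 1)×1000 = (0.969627 − 1)×1000 = -30.373‰
α − 1 = ε/1000 = -0.0061
f^(α−1) = 0.34^(-0.0061) = 1.006602
δ_res = (-30.373 + 1000) × 1.006602 − 1000 = 976.029 − 1000 = -23.97‰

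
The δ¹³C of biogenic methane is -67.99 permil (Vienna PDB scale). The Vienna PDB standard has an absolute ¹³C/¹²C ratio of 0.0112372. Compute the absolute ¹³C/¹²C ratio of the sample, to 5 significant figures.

R_sample = R_standard × (δ¹³C/1000 + 1)
R_sample = 0.0112372 × (-67.99/1000 + 1) = 0.0112372 × 0.932010
R_sample = 0.0104732

0.010473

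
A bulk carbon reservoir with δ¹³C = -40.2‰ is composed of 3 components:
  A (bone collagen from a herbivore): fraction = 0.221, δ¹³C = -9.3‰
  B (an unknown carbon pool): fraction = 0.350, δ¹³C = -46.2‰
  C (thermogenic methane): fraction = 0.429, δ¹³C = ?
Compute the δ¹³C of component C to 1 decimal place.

-51.2‰

Isotope mass balance: δ_bulk = Σ fᵢ·δᵢ.
-40.2 = 0.221×(-9.3) + 0.350×(-46.2) + 0.429×δ_C
0.429·δ_C = -40.2 − (-18.225) = -21.975
δ_C = -21.975 / 0.429 = -51.22‰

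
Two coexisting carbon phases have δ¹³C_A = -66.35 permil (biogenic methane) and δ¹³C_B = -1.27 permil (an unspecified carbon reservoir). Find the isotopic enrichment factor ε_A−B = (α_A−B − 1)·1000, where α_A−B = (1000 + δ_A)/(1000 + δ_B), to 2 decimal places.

-65.16 permil

α_A−B = (1000 + -66.35) / (1000 + -1.27) = 933.65 / 998.73 = 0.934837
ε_A−B = (0.934837 − 1) × 1000 = -65.163 permil
(The approximation ε ≈ δ_A − δ_B would give -65.08 permil.)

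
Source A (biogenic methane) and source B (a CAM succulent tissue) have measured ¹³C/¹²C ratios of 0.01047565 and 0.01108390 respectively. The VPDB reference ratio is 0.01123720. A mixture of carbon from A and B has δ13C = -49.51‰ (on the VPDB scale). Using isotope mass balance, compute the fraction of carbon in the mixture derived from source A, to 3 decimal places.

δ_A = (0.01047565/0.01123720 − 1)×1000 = (0.932230 − 1)×1000 = -67.770‰
δ_B = (0.01108390/0.01123720 − 1)×1000 = (0.986358 − 1)×1000 = -13.642‰
f_A = (δ_mix − δ_B)/(δ_A − δ_B) = (-49.51 − (-13.642))/(-67.770 − (-13.642))
f_A = -35.868 / -54.128 = 0.6626

0.663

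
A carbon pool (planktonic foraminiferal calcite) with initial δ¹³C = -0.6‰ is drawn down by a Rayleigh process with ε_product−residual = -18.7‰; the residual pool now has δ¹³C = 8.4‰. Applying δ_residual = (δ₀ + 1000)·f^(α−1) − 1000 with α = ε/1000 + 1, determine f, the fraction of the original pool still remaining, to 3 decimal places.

0.619

α − 1 = ε/1000 = -0.0187
(δ_res + 1000)/(δ₀ + 1000) = (8.4 + 1000)/(-0.6 + 1000) = 1008.4/999.4 = 1.009005
f = 1.009005^(1/-0.0187) = exp(ln(1.009005)/-0.0187) = exp(0.00897/-0.0187)
f = exp(-0.4794) = 0.6191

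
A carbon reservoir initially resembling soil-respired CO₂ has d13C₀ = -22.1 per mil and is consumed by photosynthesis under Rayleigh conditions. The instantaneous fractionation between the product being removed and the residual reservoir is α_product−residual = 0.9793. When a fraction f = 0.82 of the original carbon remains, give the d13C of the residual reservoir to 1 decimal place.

Rayleigh residual: δ_res = (δ₀ + 1000)·f^(α−1) − 1000
α − 1 = -0.02070
f^(α−1) = 0.82^(-0.02070) = 1.004116
δ_res = (-22.1 + 1000) × 1.004116 − 1000 = 981.925 − 1000 = -18.07 per mil

-18.1 per mil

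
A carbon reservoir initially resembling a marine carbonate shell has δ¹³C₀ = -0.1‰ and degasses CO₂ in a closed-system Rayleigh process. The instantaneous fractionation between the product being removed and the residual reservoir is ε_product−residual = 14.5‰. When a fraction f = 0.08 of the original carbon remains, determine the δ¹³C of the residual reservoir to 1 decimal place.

Rayleigh residual: δ_res = (δ₀ + 1000)·f^(α−1) − 1000
α = ε/1000 + 1 = 1.01450, so α − 1 = 0.01450
f^(α−1) = 0.08^(0.01450) = 0.964039
δ_res = (-0.1 + 1000) × 0.964039 − 1000 = 963.943 − 1000 = -36.06‰

-36.1‰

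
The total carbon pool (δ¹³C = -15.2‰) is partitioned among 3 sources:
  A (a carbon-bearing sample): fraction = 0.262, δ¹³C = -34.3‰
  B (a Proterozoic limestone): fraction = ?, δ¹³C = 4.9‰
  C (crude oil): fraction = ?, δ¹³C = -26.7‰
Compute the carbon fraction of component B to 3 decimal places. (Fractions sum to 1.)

0.427

Let f_B and f_C be the unknown fractions; fractions sum to 1 so f_B + f_C = 0.738.
Mass balance: Σ fᵢ·δᵢ = δ_bulk ⇒ f_B·(4.9) + f_C·(-26.7) = -15.2 − (-8.987) = -6.213
Substitute f_C = 0.738 − f_B:
f_B·(4.9 − -26.7) = -6.213 − 0.738×(-26.7) = 13.491
f_B = 13.491 / 31.6 = 0.4269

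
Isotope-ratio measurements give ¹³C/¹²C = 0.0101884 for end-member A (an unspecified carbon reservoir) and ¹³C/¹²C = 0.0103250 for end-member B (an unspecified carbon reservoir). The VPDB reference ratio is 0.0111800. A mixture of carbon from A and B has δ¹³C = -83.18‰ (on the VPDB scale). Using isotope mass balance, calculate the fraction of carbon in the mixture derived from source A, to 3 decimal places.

δ_A = (0.0101884/0.0111800 − 1)×1000 = (0.911306 − 1)×1000 = -88.694‰
δ_B = (0.0103250/0.0111800 − 1)×1000 = (0.923524 − 1)×1000 = -76.476‰
f_A = (δ_mix − δ_B)/(δ_A − δ_B) = (-83.18 − (-76.476))/(-88.694 − (-76.476))
f_A = -6.704 / -12.218 = 0.5487

0.549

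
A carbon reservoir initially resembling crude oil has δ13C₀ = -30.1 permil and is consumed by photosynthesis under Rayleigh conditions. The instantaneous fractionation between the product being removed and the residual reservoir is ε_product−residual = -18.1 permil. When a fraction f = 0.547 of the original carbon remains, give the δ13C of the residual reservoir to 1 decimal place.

-19.5 permil

Rayleigh residual: δ_res = (δ₀ + 1000)·f^(α−1) − 1000
α = ε/1000 + 1 = 0.98190, so α − 1 = -0.01810
f^(α−1) = 0.547^(-0.01810) = 1.010980
δ_res = (-30.1 + 1000) × 1.010980 − 1000 = 980.549 − 1000 = -19.45 permil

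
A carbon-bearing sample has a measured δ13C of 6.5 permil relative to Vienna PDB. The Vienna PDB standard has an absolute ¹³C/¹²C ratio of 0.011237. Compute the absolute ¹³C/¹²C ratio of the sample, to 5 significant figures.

0.011310

R_sample = R_standard × (δ13C/1000 + 1)
R_sample = 0.011237 × (6.5/1000 + 1) = 0.011237 × 1.006500
R_sample = 0.0113100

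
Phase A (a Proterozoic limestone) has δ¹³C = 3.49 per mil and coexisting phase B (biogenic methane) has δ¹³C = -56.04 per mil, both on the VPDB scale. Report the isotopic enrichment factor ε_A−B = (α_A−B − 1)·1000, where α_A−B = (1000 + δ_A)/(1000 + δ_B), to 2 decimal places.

63.06 per mil

α_A−B = (1000 + 3.49) / (1000 + -56.04) = 1003.49 / 943.96 = 1.063064
ε_A−B = (1.063064 − 1) × 1000 = 63.064 per mil
(The approximation ε ≈ δ_A − δ_B would give 59.53 per mil.)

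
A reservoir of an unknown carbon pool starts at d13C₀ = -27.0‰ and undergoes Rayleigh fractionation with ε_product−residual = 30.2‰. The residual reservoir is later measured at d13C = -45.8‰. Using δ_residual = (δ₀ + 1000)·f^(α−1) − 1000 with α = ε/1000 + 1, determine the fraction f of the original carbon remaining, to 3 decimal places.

α − 1 = ε/1000 = 0.0302
(δ_res + 1000)/(δ₀ + 1000) = (-45.8 + 1000)/(-27.0 + 1000) = 954.2/973.0 = 0.980678
f = 0.980678^(1/0.0302) = exp(ln(0.980678)/0.0302) = exp(-0.01951/0.0302)
f = exp(-0.6461) = 0.5241

0.524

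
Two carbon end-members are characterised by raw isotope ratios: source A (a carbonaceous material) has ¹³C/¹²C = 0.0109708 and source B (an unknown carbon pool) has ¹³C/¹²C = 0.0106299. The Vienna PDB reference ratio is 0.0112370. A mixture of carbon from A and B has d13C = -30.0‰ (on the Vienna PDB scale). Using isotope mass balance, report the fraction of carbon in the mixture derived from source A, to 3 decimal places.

δ_A = (0.0109708/0.0112370 − 1)×1000 = (0.976310 − 1)×1000 = -23.690‰
δ_B = (0.0106299/0.0112370 − 1)×1000 = (0.945973 − 1)×1000 = -54.027‰
f_A = (δ_mix − δ_B)/(δ_A − δ_B) = (-30.0 − (-54.027))/(-23.690 − (-54.027))
f_A = 24.027 / 30.337 = 0.7920

0.792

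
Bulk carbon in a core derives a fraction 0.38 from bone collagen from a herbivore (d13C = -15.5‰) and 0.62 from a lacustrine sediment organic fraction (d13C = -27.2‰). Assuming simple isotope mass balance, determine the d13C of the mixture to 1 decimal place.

δ_mix = f_A·δ_A + f_B·δ_B
δ_mix = 0.38 × (-15.5) + 0.62 × (-27.2)
δ_mix = -5.89 + -16.86 = -22.75‰

-22.8‰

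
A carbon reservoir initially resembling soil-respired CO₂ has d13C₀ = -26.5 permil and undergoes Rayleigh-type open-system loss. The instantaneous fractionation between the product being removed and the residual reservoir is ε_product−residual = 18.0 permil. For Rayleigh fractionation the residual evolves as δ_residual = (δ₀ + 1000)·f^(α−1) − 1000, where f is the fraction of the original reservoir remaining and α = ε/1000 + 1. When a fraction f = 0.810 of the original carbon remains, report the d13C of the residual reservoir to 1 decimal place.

Rayleigh residual: δ_res = (δ₀ + 1000)·f^(α−1) − 1000
α = ε/1000 + 1 = 1.01800, so α − 1 = 0.01800
f^(α−1) = 0.810^(0.01800) = 0.996214
δ_res = (-26.5 + 1000) × 0.996214 − 1000 = 969.815 − 1000 = -30.19 permil

-30.2 permil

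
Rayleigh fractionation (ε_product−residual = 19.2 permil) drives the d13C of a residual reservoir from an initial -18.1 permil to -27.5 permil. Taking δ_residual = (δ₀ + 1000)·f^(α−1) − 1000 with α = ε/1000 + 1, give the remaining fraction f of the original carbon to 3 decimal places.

0.606

α − 1 = ε/1000 = 0.0192
(δ_res + 1000)/(δ₀ + 1000) = (-27.5 + 1000)/(-18.1 + 1000) = 972.5/981.9 = 0.990427
f = 0.990427^(1/0.0192) = exp(ln(0.990427)/0.0192) = exp(-0.00962/0.0192)
f = exp(-0.5010) = 0.6059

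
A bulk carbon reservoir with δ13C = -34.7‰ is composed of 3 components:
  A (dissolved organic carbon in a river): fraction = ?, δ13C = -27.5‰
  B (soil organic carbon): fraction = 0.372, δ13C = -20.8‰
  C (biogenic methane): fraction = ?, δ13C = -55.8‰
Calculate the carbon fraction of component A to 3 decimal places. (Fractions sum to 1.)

0.286

Let f_A and f_C be the unknown fractions; fractions sum to 1 so f_A + f_C = 0.628.
Mass balance: Σ fᵢ·δᵢ = δ_bulk ⇒ f_A·(-27.5) + f_C·(-55.8) = -34.7 − (-7.738) = -26.962
Substitute f_C = 0.628 − f_A:
f_A·(-27.5 − -55.8) = -26.962 − 0.628×(-55.8) = 8.080
f_A = 8.080 / 28.3 = 0.2855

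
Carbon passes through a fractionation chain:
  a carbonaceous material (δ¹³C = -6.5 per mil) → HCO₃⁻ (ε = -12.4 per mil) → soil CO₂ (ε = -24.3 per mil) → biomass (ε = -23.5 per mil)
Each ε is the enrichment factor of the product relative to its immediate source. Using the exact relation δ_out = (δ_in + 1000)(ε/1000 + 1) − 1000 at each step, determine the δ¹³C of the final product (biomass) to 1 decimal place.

step 1: δ = (-6.50 + 1000)·(-12.4/1000 + 1) − 1000 = -18.82 per mil
step 2: δ = (-18.82 + 1000)·(-24.3/1000 + 1) − 1000 = -42.66 per mil
step 3: δ = (-42.66 + 1000)·(-23.5/1000 + 1) − 1000 = -65.16 per mil

-65.2 per mil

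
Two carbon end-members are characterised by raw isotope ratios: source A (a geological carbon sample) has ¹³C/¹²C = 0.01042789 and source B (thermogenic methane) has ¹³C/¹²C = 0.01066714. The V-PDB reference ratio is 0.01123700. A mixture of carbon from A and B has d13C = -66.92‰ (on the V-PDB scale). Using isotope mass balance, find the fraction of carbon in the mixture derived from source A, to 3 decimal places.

0.761

δ_A = (0.01042789/0.01123700 − 1)×1000 = (0.927996 − 1)×1000 = -72.004‰
δ_B = (0.01066714/0.01123700 − 1)×1000 = (0.949287 − 1)×1000 = -50.713‰
f_A = (δ_mix − δ_B)/(δ_A − δ_B) = (-66.92 − (-50.713))/(-72.004 − (-50.713))
f_A = -16.207 / -21.291 = 0.7612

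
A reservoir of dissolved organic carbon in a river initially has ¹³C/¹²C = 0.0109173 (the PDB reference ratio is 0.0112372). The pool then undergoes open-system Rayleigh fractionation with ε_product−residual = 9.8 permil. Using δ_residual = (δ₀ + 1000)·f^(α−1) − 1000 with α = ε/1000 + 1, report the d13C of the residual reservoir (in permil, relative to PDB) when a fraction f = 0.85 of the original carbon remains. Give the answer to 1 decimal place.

δ₀ = (0.0109173/0.0112372 − 1)×1000 = (0.971532 − 1)×1000 = -28.468 permil
α − 1 = ε/1000 = 0.0098
f^(α−1) = 0.85^(0.0098) = 0.998409
δ_res = (-28.468 + 1000) × 0.998409 − 1000 = 969.986 − 1000 = -30.01 permil

-30.0 permil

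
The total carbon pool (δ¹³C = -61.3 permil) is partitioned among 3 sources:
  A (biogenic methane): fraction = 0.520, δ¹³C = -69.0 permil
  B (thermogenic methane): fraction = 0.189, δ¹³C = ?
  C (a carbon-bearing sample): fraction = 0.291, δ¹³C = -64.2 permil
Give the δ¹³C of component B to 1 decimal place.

Isotope mass balance: δ_bulk = Σ fᵢ·δᵢ.
-61.3 = 0.520×(-69.0) + 0.189×δ_B + 0.291×(-64.2)
0.189·δ_B = -61.3 − (-54.562) = -6.738
δ_B = -6.738 / 0.189 = -35.65 permil

-35.6 permil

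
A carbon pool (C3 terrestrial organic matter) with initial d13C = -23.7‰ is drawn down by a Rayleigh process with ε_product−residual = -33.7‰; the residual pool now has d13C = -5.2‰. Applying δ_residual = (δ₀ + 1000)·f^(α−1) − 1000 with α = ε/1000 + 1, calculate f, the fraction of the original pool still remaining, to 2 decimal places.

α − 1 = ε/1000 = -0.0337
(δ_res + 1000)/(δ₀ + 1000) = (-5.2 + 1000)/(-23.7 + 1000) = 994.8/976.3 = 1.018949
f = 1.018949^(1/-0.0337) = exp(ln(1.018949)/-0.0337) = exp(0.01877/-0.0337)
f = exp(-0.5570) = 0.5729

0.57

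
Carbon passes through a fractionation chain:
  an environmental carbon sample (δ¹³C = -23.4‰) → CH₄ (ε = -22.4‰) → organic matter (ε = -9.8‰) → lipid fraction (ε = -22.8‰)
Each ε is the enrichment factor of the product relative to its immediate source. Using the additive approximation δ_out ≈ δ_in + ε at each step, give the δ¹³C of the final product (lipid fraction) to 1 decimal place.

step 1: δ ≈ -23.4 + (-22.4) = -45.8‰
step 2: δ ≈ -45.8 + (-9.8) = -55.6‰
step 3: δ ≈ -55.6 + (-22.8) = -78.4‰

-78.4‰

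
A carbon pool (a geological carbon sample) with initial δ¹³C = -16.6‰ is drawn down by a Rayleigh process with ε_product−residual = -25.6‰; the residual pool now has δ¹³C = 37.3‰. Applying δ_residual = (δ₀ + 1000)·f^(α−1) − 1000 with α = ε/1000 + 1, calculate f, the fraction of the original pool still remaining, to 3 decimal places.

α − 1 = ε/1000 = -0.0256
(δ_res + 1000)/(δ₀ + 1000) = (37.3 + 1000)/(-16.6 + 1000) = 1037.3/983.4 = 1.054810
f = 1.054810^(1/-0.0256) = exp(ln(1.054810)/-0.0256) = exp(0.05336/-0.0256)
f = exp(-2.0844) = 0.1244

0.124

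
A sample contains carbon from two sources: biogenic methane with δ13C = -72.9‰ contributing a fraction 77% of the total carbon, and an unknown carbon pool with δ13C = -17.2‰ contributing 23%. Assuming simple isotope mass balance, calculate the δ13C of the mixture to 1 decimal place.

δ_mix = f_A·δ_A + f_B·δ_B
δ_mix = 0.77 × (-72.9) + 0.23 × (-17.2)
δ_mix = -56.13 + -3.96 = -60.09‰

-60.1‰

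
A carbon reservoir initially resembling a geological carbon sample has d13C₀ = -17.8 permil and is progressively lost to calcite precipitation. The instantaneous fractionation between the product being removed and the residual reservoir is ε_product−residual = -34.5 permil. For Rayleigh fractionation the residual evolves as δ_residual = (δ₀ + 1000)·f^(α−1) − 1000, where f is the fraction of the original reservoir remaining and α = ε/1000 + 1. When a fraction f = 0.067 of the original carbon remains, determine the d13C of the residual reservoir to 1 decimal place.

Rayleigh residual: δ_res = (δ₀ + 1000)·f^(α−1) − 1000
α = ε/1000 + 1 = 0.96550, so α − 1 = -0.03450
f^(α−1) = 0.067^(-0.03450) = 1.097742
δ_res = (-17.8 + 1000) × 1.097742 − 1000 = 1078.203 − 1000 = 78.20 permil

78.2 permil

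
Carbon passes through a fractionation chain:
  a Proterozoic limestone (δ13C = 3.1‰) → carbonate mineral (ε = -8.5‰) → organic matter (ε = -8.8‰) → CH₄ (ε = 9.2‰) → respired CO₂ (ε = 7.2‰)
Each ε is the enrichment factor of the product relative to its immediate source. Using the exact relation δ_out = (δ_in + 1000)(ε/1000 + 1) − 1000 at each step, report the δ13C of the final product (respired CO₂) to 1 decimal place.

step 1: δ = (3.10 + 1000)·(-8.5/1000 + 1) − 1000 = -5.43‰
step 2: δ = (-5.43 + 1000)·(-8.8/1000 + 1) − 1000 = -14.18‰
step 3: δ = (-14.18 + 1000)·(9.2/1000 + 1) − 1000 = -5.11‰
step 4: δ = (-5.11 + 1000)·(7.2/1000 + 1) − 1000 = 2.05‰

2.1‰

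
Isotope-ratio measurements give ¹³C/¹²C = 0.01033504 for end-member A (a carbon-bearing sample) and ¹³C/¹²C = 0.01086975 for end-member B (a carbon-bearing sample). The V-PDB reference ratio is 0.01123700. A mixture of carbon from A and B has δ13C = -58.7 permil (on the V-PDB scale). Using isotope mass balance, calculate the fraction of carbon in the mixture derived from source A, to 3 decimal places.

0.547

δ_A = (0.01033504/0.01123700 − 1)×1000 = (0.919733 − 1)×1000 = -80.267 permil
δ_B = (0.01086975/0.01123700 − 1)×1000 = (0.967318 − 1)×1000 = -32.682 permil
f_A = (δ_mix − δ_B)/(δ_A − δ_B) = (-58.7 − (-32.682))/(-80.267 − (-32.682))
f_A = -26.018 / -47.585 = 0.5468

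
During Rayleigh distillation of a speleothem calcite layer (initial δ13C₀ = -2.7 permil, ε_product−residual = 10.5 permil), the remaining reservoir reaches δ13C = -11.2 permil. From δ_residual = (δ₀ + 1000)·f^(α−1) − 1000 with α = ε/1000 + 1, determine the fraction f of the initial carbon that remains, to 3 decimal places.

α − 1 = ε/1000 = 0.0105
(δ_res + 1000)/(δ₀ + 1000) = (-11.2 + 1000)/(-2.7 + 1000) = 988.8/997.3 = 0.991477
f = 0.991477^(1/0.0105) = exp(ln(0.991477)/0.0105) = exp(-0.00856/0.0105)
f = exp(-0.8152) = 0.4426

0.443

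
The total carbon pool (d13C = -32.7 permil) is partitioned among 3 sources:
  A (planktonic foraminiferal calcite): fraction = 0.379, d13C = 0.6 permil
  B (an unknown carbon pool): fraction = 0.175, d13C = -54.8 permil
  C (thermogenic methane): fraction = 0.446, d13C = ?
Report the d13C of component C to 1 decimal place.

-52.3 permil

Isotope mass balance: δ_bulk = Σ fᵢ·δᵢ.
-32.7 = 0.379×(0.6) + 0.175×(-54.8) + 0.446×δ_C
0.446·δ_C = -32.7 − (-9.363) = -23.337
δ_C = -23.337 / 0.446 = -52.33 permil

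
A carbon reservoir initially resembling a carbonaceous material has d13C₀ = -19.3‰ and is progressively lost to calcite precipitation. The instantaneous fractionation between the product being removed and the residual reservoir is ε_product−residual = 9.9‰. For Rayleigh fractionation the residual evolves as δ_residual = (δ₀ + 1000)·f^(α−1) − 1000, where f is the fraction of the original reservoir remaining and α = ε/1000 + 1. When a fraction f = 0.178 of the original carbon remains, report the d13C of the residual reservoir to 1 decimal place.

Rayleigh residual: δ_res = (δ₀ + 1000)·f^(α−1) − 1000
α = ε/1000 + 1 = 1.00990, so α − 1 = 0.00990
f^(α−1) = 0.178^(0.00990) = 0.983058
δ_res = (-19.3 + 1000) × 0.983058 − 1000 = 964.085 − 1000 = -35.91‰

-35.9‰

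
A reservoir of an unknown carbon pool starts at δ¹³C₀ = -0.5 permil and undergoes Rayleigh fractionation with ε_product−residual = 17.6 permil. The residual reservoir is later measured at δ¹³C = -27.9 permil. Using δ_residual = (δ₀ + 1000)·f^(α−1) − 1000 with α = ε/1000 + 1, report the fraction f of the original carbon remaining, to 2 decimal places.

α − 1 = ε/1000 = 0.0176
(δ_res + 1000)/(δ₀ + 1000) = (-27.9 + 1000)/(-0.5 + 1000) = 972.1/999.5 = 0.972586
f = 0.972586^(1/0.0176) = exp(ln(0.972586)/0.0176) = exp(-0.02780/0.0176)
f = exp(-1.5793) = 0.2061

0.21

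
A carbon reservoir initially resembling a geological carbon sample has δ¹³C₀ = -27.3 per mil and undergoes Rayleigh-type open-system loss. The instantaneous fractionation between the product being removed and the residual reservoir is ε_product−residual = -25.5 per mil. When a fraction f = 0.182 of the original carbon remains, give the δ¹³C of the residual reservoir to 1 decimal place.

Rayleigh residual: δ_res = (δ₀ + 1000)·f^(α−1) − 1000
α = ε/1000 + 1 = 0.97450, so α − 1 = -0.02550
f^(α−1) = 0.182^(-0.02550) = 1.044403
δ_res = (-27.3 + 1000) × 1.044403 − 1000 = 1015.891 − 1000 = 15.89 per mil

15.9 per mil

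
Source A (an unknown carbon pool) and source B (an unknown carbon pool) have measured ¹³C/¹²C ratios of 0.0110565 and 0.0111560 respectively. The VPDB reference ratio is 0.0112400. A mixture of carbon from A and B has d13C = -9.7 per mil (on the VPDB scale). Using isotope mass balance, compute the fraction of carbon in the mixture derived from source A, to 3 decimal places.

0.252

δ_A = (0.0110565/0.0112400 − 1)×1000 = (0.983674 − 1)×1000 = -16.326 per mil
δ_B = (0.0111560/0.0112400 − 1)×1000 = (0.992527 − 1)×1000 = -7.473 per mil
f_A = (δ_mix − δ_B)/(δ_A − δ_B) = (-9.7 − (-7.473))/(-16.326 − (-7.473))
f_A = -2.227 / -8.852 = 0.2515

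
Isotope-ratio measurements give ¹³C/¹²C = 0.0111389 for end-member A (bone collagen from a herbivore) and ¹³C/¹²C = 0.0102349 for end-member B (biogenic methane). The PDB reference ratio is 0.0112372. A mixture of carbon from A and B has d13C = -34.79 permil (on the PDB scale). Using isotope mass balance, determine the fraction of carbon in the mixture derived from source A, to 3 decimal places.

0.676

δ_A = (0.0111389/0.0112372 − 1)×1000 = (0.991252 − 1)×1000 = -8.748 permil
δ_B = (0.0102349/0.0112372 − 1)×1000 = (0.910805 − 1)×1000 = -89.195 permil
f_A = (δ_mix − δ_B)/(δ_A − δ_B) = (-34.79 − (-89.195))/(-8.748 − (-89.195))
f_A = 54.405 / 80.447 = 0.6763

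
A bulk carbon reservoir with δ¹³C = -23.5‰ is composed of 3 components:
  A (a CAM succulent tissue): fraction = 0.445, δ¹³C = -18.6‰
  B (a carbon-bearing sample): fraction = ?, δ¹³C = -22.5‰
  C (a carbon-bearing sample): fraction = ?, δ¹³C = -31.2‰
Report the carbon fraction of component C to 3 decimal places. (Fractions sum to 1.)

Let f_C and f_B be the unknown fractions; fractions sum to 1 so f_C + f_B = 0.555.
Mass balance: Σ fᵢ·δᵢ = δ_bulk ⇒ f_C·(-31.2) + f_B·(-22.5) = -23.5 − (-8.277) = -15.223
Substitute f_B = 0.555 − f_C:
f_C·(-31.2 − -22.5) = -15.223 − 0.555×(-22.5) = -2.735
f_C = -2.735 / -8.7 = 0.3144

0.314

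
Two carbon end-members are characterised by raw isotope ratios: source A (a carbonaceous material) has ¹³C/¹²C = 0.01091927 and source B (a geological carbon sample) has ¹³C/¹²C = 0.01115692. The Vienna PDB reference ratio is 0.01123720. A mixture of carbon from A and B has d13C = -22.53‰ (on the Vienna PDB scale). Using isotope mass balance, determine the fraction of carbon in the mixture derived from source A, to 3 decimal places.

0.728

δ_A = (0.01091927/0.01123720 − 1)×1000 = (0.971707 − 1)×1000 = -28.293‰
δ_B = (0.01115692/0.01123720 − 1)×1000 = (0.992856 − 1)×1000 = -7.144‰
f_A = (δ_mix − δ_B)/(δ_A − δ_B) = (-22.53 − (-7.144))/(-28.293 − (-7.144))
f_A = -15.386 / -21.149 = 0.7275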